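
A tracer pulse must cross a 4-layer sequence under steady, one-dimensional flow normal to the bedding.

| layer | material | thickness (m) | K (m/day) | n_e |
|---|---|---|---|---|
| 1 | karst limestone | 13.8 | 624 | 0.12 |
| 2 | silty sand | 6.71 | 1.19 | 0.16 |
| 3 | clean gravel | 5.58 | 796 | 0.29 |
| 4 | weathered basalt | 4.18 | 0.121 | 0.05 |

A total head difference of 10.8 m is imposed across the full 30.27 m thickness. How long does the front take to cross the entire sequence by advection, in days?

With flow normal to the layers, continuity requires the same specific discharge q through every layer.
Σ(b_i/K_i) = 13.8/624 + 6.71/1.19 + 5.58/796 + 4.18/0.121 = 40.21 d.
q = Δh / Σ(b_i/K_i) = 10.8 / 40.21 = 0.2686 m/day.
In each layer the seepage velocity is v_i = q/n_i, so the layer transit time is t_i = b_i·n_i / q:
  layer 1 (karst limestone): t_1 = 13.8 × 0.12 / 0.2686 = 6.166 d
  layer 2 (silty sand): t_2 = 6.71 × 0.16 / 0.2686 = 3.997 d
  layer 3 (clean gravel): t_3 = 5.58 × 0.29 / 0.2686 = 6.025 d
  layer 4 (weathered basalt): t_4 = 4.18 × 0.05 / 0.2686 = 0.7782 d
Total t = Σ t_i = 16.97 days.

17.0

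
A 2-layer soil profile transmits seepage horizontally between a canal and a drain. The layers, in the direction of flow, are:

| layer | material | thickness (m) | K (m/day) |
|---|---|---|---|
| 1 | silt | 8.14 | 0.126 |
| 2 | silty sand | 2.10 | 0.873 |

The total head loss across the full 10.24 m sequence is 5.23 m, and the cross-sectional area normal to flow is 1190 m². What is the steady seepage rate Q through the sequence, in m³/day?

92.9

Flow is perpendicular to layering, so the layers act in series and the equivalent K is the thickness-weighted harmonic mean.
Total thickness L = 8.14 + 2.10 = 10.24 m.
Σ(b_i/K_i) = 8.14/0.126 + 2.10/0.873 = 67.01 d.
K_eq = L / Σ(b_i/K_i) = 10.24 / 67.01 = 0.1528 m/day.
Q = K_eq · A · (Δh/L) = 0.1528 × 1190 × (5.23/10.24) = 92.88 m³/day.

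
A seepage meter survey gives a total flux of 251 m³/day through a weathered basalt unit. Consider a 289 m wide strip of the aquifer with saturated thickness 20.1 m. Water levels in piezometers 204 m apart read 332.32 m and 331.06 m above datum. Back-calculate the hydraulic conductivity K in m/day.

Cross-sectional area A = 289 × 20.1 = 5809 m².
Hydraulic gradient i = (332.32 − 331.06) / 204 = 1.26 / 204 = 0.006176.
From Q = K·A·i, K = Q / (A·i) = 251 / (5809 × 0.006176) = 6.996 m/day.

7.00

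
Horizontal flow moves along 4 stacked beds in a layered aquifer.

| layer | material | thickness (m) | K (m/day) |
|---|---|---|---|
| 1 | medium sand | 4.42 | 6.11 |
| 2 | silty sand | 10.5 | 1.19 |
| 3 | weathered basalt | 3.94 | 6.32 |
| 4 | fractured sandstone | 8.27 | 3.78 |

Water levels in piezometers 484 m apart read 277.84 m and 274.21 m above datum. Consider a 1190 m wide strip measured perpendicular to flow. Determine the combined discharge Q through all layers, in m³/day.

Flow is parallel to layering, so each bed carries its own Darcy discharge and the transmissivities add.
Σ(K_i·b_i) = 6.11×4.42 + 1.19×10.5 + 6.32×3.94 + 3.78×8.27 = 95.66 m²/day.
Hydraulic gradient i = (277.84 − 274.21) / 484 = 3.63 / 484 = 0.007500.
Q = Σ(K_i·b_i) · W · i = 95.66 × 1190 × 0.007500 = 853.8 m³/day.

854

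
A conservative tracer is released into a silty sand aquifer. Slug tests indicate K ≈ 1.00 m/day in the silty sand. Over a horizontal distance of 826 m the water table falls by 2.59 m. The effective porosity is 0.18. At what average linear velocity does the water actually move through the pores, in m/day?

Hydraulic gradient i = Δh / L = 2.59 / 826 = 0.003136.
Darcy flux q = K · i = 1.000 × 0.003136 = 0.003136 m/day.
Seepage velocity v = q / n_e = 0.003136 / 0.18 = 0.01742 m/day.

0.0174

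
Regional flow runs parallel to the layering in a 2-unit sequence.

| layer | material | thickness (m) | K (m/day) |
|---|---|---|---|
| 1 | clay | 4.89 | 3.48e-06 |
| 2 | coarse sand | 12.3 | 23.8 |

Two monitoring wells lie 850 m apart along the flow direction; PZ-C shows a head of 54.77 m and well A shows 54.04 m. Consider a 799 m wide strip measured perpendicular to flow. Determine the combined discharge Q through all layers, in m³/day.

Flow is parallel to layering, so each bed carries its own Darcy discharge and the transmissivities add.
Σ(K_i·b_i) = 3.48e-06×4.89 + 23.8×12.3 = 292.7 m²/day.
Hydraulic gradient i = (54.77 − 54.04) / 850 = 0.73 / 850 = 0.0008588.
Q = Σ(K_i·b_i) · W · i = 292.7 × 799 × 0.0008588 = 200.9 m³/day.

201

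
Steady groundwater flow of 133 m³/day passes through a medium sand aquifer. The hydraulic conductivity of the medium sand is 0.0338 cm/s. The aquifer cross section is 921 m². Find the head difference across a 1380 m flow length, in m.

Convert K: 0.0338 cm/s × 864 = 29.20 m/day.
From Q = K·A·i, i = Q / (K·A) = 133 / (29.20 × 921.0) = 0.004945.
Head loss Δh = i · L = 0.004945 × 1380 = 6.824 m.

6.82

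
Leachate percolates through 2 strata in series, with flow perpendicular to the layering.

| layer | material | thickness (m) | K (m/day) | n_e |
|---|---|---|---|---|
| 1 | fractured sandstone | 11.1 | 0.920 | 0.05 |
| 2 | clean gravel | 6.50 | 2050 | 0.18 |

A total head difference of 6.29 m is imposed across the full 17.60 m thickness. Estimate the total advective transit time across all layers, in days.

With flow normal to the layers, continuity requires the same specific discharge q through every layer.
Σ(b_i/K_i) = 11.1/0.920 + 6.50/2050 = 12.07 d.
q = Δh / Σ(b_i/K_i) = 6.29 / 12.07 = 0.5212 m/day.
In each layer the seepage velocity is v_i = q/n_i, so the layer transit time is t_i = b_i·n_i / q:
  layer 1 (fractured sandstone): t_1 = 11.1 × 0.05 / 0.5212 = 1.065 d
  layer 2 (clean gravel): t_2 = 6.50 × 0.18 / 0.5212 = 2.245 d
Total t = Σ t_i = 3.310 days.

3.31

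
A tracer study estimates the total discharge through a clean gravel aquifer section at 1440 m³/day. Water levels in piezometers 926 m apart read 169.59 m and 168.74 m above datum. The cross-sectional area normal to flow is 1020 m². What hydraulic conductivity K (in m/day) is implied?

Hydraulic gradient i = (169.59 − 168.74) / 926 = 0.85 / 926 = 0.0009179.
From Q = K·A·i, K = Q / (A·i) = 1440 / (1020 × 0.0009179) = 1538 m/day.

1540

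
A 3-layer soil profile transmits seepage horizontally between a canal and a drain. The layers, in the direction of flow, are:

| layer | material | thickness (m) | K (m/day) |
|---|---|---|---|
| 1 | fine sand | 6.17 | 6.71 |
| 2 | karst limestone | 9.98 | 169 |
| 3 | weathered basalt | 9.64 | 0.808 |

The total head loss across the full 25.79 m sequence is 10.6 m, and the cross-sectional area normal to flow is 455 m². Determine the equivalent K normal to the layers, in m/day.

Flow is perpendicular to layering, so the layers act in series and the equivalent K is the thickness-weighted harmonic mean.
Total thickness L = 6.17 + 9.98 + 9.64 = 25.79 m.
Σ(b_i/K_i) = 6.17/6.71 + 9.98/169 + 9.64/0.808 = 12.91 d.
K_eq = L / Σ(b_i/K_i) = 25.79 / 12.91 = 1.998 m/day.

2.00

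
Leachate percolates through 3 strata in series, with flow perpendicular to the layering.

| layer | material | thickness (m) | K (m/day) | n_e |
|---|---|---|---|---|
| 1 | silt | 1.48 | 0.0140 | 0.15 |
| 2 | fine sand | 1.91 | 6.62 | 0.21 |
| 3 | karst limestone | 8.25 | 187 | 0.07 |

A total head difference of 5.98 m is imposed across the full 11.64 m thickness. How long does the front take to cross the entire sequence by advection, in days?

21.3

With flow normal to the layers, continuity requires the same specific discharge q through every layer.
Σ(b_i/K_i) = 1.48/0.0140 + 1.91/6.62 + 8.25/187 = 106.0 d.
q = Δh / Σ(b_i/K_i) = 5.98 / 106.0 = 0.05639 m/day.
In each layer the seepage velocity is v_i = q/n_i, so the layer transit time is t_i = b_i·n_i / q:
  layer 1 (silt): t_1 = 1.48 × 0.15 / 0.05639 = 3.937 d
  layer 2 (fine sand): t_2 = 1.91 × 0.21 / 0.05639 = 7.113 d
  layer 3 (karst limestone): t_3 = 8.25 × 0.07 / 0.05639 = 10.24 d
Total t = Σ t_i = 21.29 days.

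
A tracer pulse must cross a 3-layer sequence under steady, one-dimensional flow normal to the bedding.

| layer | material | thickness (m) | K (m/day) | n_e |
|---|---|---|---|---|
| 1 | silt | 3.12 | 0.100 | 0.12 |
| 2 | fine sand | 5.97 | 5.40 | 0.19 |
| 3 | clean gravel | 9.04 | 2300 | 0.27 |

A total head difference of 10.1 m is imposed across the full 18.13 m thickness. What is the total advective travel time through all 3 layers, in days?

12.6

With flow normal to the layers, continuity requires the same specific discharge q through every layer.
Σ(b_i/K_i) = 3.12/0.100 + 5.97/5.40 + 9.04/2300 = 32.31 d.
q = Δh / Σ(b_i/K_i) = 10.1 / 32.31 = 0.3126 m/day.
In each layer the seepage velocity is v_i = q/n_i, so the layer transit time is t_i = b_i·n_i / q:
  layer 1 (silt): t_1 = 3.12 × 0.12 / 0.3126 = 1.198 d
  layer 2 (fine sand): t_2 = 5.97 × 0.19 / 0.3126 = 3.629 d
  layer 3 (clean gravel): t_3 = 9.04 × 0.27 / 0.3126 = 7.808 d
Total t = Σ t_i = 12.63 days.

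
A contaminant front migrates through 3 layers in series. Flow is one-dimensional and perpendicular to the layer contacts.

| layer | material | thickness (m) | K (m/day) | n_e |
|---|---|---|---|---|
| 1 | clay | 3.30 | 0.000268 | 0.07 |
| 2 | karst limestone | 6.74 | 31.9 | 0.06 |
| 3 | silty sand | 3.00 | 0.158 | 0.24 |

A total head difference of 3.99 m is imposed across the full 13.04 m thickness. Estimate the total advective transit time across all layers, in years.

With flow normal to the layers, continuity requires the same specific discharge q through every layer.
Σ(b_i/K_i) = 3.30/0.000268 + 6.74/31.9 + 3.00/0.158 = 12333 d.
q = Δh / Σ(b_i/K_i) = 3.99 / 12333 = 0.0003235 m/day.
In each layer the seepage velocity is v_i = q/n_i, so the layer transit time is t_i = b_i·n_i / q:
  layer 1 (clay): t_1 = 3.30 × 0.07 / 0.0003235 = 714.0 d
  layer 2 (karst limestone): t_2 = 6.74 × 0.06 / 0.0003235 = 1250 d
  layer 3 (silty sand): t_3 = 3.00 × 0.24 / 0.0003235 = 2225 d
Total t = Σ t_i = 4189 days = 11.47 years.

11.5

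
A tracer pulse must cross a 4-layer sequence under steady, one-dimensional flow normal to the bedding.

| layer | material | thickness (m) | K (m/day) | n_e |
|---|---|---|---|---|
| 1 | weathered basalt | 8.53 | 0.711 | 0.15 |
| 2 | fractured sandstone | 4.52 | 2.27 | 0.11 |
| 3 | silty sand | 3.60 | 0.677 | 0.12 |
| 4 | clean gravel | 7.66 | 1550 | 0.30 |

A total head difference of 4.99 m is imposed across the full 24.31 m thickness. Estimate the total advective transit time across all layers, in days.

17.4

With flow normal to the layers, continuity requires the same specific discharge q through every layer.
Σ(b_i/K_i) = 8.53/0.711 + 4.52/2.27 + 3.60/0.677 + 7.66/1550 = 19.31 d.
q = Δh / Σ(b_i/K_i) = 4.99 / 19.31 = 0.2584 m/day.
In each layer the seepage velocity is v_i = q/n_i, so the layer transit time is t_i = b_i·n_i / q:
  layer 1 (weathered basalt): t_1 = 8.53 × 0.15 / 0.2584 = 4.952 d
  layer 2 (fractured sandstone): t_2 = 4.52 × 0.11 / 0.2584 = 1.924 d
  layer 3 (silty sand): t_3 = 3.60 × 0.12 / 0.2584 = 1.672 d
  layer 4 (clean gravel): t_4 = 7.66 × 0.30 / 0.2584 = 8.893 d
Total t = Σ t_i = 17.44 days.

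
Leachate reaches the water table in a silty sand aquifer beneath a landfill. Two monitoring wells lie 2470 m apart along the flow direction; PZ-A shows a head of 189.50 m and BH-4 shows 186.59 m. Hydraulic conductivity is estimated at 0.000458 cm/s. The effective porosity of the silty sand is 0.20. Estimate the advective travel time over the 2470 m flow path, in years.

2900

Convert K: 0.000458 cm/s × 864 = 0.3957 m/day.
Hydraulic gradient i = (189.50 − 186.59) / 2470 = 2.91 / 2470 = 0.001178.
Darcy flux q = K · i = 0.3957 × 0.001178 = 0.0004662 m/day.
Seepage velocity v = q / n_e = 0.0004662 / 0.20 = 0.002331 m/day.
Travel time t = L / v = 2470 / 0.002331 = 1.060e+06 days = 2901 years.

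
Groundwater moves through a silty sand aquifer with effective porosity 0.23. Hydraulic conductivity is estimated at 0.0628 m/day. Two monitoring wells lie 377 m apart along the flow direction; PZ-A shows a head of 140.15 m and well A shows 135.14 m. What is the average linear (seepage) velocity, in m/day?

Hydraulic gradient i = (140.15 − 135.14) / 377 = 5.01 / 377 = 0.01329.
Darcy flux q = K · i = 0.06280 × 0.01329 = 0.0008346 m/day.
Seepage velocity v = q / n_e = 0.0008346 / 0.23 = 0.003629 m/day.

0.00363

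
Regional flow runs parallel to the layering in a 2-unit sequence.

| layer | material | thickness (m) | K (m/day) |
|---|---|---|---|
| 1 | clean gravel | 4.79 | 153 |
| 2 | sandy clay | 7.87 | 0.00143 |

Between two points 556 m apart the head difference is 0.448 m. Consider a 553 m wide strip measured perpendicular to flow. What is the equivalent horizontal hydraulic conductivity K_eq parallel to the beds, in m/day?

57.9

Flow is parallel to layering, so each bed carries its own Darcy discharge and the transmissivities add.
Σ(K_i·b_i) = 153×4.79 + 0.00143×7.87 = 732.9 m²/day.
Total thickness b = 12.66 m, so K_eq = Σ(K_i·b_i)/b = 57.89 m/day.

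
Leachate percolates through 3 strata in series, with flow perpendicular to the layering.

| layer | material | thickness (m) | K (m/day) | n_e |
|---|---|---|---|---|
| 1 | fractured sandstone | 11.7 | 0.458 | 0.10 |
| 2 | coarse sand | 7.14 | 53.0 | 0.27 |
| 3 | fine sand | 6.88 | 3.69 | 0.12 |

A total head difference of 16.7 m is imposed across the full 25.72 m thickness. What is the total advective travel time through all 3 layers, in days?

With flow normal to the layers, continuity requires the same specific discharge q through every layer.
Σ(b_i/K_i) = 11.7/0.458 + 7.14/53.0 + 6.88/3.69 = 27.55 d.
q = Δh / Σ(b_i/K_i) = 16.7 / 27.55 = 0.6063 m/day.
In each layer the seepage velocity is v_i = q/n_i, so the layer transit time is t_i = b_i·n_i / q:
  layer 1 (fractured sandstone): t_1 = 11.7 × 0.10 / 0.6063 = 1.930 d
  layer 2 (coarse sand): t_2 = 7.14 × 0.27 / 0.6063 = 3.180 d
  layer 3 (fine sand): t_3 = 6.88 × 0.12 / 0.6063 = 1.362 d
Total t = Σ t_i = 6.471 days.

6.47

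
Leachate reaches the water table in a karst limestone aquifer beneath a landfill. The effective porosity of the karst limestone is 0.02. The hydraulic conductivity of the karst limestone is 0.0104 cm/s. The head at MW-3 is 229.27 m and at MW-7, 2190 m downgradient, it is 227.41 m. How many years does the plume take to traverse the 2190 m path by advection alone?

15.7

Convert K: 0.0104 cm/s × 864 = 8.986 m/day.
Hydraulic gradient i = (229.27 − 227.41) / 2190 = 1.86 / 2190 = 0.0008493.
Darcy flux q = K · i = 8.986 × 0.0008493 = 0.007632 m/day.
Seepage velocity v = q / n_e = 0.007632 / 0.02 = 0.3816 m/day.
Travel time t = L / v = 2190 / 0.3816 = 5739 days = 15.71 years.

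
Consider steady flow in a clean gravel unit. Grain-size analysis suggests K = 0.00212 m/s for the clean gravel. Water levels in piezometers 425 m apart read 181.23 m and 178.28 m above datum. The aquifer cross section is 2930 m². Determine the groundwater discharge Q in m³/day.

Convert K: 0.00212 m/s × 86400 = 183.2 m/day.
Hydraulic gradient i = (181.23 − 178.28) / 425 = 2.95 / 425 = 0.006941.
Darcy's law: Q = K · A · i = 183.2 × 2930 × 0.006941 = 3725 m³/day.

3730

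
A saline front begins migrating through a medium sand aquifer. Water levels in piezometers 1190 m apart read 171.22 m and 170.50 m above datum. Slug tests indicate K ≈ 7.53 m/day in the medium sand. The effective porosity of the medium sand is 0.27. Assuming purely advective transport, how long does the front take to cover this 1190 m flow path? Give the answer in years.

193

Hydraulic gradient i = (171.22 − 170.50) / 1190 = 0.72 / 1190 = 0.0006050.
Darcy flux q = K · i = 7.530 × 0.0006050 = 0.004556 m/day.
Seepage velocity v = q / n_e = 0.004556 / 0.27 = 0.01687 m/day.
Travel time t = L / v = 1190 / 0.01687 = 70523 days = 193.1 years.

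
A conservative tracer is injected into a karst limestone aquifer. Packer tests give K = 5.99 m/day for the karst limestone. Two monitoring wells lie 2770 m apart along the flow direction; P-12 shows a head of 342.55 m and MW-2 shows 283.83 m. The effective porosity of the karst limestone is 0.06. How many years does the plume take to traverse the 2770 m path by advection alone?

Hydraulic gradient i = (342.55 − 283.83) / 2770 = 58.72 / 2770 = 0.02120.
Darcy flux q = K · i = 5.990 × 0.02120 = 0.1270 m/day.
Seepage velocity v = q / n_e = 0.1270 / 0.06 = 2.116 m/day.
Travel time t = L / v = 2770 / 2.116 = 1309 days = 3.584 years.

3.58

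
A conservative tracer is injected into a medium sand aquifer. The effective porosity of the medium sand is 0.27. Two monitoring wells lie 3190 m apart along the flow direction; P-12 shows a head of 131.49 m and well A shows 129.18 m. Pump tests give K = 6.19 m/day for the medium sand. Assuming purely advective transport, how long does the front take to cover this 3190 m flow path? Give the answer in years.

526

Hydraulic gradient i = (131.49 − 129.18) / 3190 = 2.31 / 3190 = 0.0007241.
Darcy flux q = K · i = 6.190 × 0.0007241 = 0.004482 m/day.
Seepage velocity v = q / n_e = 0.004482 / 0.27 = 0.01660 m/day.
Travel time t = L / v = 3190 / 0.01660 = 1.922e+05 days = 526.1 years.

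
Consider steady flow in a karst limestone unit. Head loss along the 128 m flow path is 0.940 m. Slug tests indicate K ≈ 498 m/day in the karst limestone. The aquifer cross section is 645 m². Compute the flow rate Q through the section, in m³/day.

2360

Hydraulic gradient i = Δh / L = 0.940 / 128 = 0.007344.
Darcy's law: Q = K · A · i = 498.0 × 645.0 × 0.007344 = 2359 m³/day.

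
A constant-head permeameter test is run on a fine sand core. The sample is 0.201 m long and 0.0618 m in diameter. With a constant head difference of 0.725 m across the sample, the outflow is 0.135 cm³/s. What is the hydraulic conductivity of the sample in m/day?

1.08

Cross-sectional area A = π·(d/2)² = π × (0.0618/2)² = 0.003000 m².
Convert discharge: 0.135 cm³/s = 1.350e-07 m³/s.
Darcy's law rearranged: K = Q·L / (A·Δh) = 1.350e-07 × 0.201 / (0.003000 × 0.725) = 1.248e-05 m/s = 1.078 m/day.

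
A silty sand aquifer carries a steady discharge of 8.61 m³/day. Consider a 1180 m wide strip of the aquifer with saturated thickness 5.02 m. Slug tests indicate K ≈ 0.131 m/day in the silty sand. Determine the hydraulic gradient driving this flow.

Cross-sectional area A = 1180 × 5.02 = 5924 m².
From Q = K·A·i, i = Q / (K·A) = 8.61 / (0.1310 × 5924) = 0.01110.

0.0111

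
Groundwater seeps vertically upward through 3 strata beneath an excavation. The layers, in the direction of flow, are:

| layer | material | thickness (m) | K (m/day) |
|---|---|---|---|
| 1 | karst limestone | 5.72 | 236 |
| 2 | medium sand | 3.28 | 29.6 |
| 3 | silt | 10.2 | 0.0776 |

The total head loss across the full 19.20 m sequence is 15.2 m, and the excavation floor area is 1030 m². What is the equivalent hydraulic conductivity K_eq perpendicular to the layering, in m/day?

0.146

Flow is perpendicular to layering, so the layers act in series and the equivalent K is the thickness-weighted harmonic mean.
Total thickness L = 5.72 + 3.28 + 10.2 = 19.20 m.
Σ(b_i/K_i) = 5.72/236 + 3.28/29.6 + 10.2/0.0776 = 131.6 d.
K_eq = L / Σ(b_i/K_i) = 19.20 / 131.6 = 0.1459 m/day.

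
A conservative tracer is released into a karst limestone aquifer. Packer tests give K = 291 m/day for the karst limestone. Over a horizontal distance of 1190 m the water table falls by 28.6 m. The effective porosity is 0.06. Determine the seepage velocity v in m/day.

117

Hydraulic gradient i = Δh / L = 28.6 / 1190 = 0.02403.
Darcy flux q = K · i = 291.0 × 0.02403 = 6.994 m/day.
Seepage velocity v = q / n_e = 6.994 / 0.06 = 116.6 m/day.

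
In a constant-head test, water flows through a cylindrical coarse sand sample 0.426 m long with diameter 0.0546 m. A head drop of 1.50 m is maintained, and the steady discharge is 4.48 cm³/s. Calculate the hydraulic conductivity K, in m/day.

Cross-sectional area A = π·(d/2)² = π × (0.0546/2)² = 0.002341 m².
Convert discharge: 4.48 cm³/s = 4.480e-06 m³/s.
Darcy's law rearranged: K = Q·L / (A·Δh) = 4.480e-06 × 0.426 / (0.002341 × 1.50) = 0.0005434 m/s = 46.95 m/day.

46.9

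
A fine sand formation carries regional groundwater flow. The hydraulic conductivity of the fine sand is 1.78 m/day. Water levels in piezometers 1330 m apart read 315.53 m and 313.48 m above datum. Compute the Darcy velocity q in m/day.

0.00274

Hydraulic gradient i = (315.53 − 313.48) / 1330 = 2.05 / 1330 = 0.001541.
Specific discharge q = K · i = 1.780 × 0.001541 = 0.002744 m/day.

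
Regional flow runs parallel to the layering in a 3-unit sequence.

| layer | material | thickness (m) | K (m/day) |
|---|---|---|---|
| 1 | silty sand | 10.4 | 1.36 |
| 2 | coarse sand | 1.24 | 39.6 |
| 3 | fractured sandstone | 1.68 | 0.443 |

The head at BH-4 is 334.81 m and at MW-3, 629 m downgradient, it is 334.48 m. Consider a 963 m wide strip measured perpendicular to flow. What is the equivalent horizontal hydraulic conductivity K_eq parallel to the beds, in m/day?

Flow is parallel to layering, so each bed carries its own Darcy discharge and the transmissivities add.
Σ(K_i·b_i) = 1.36×10.4 + 39.6×1.24 + 0.443×1.68 = 63.99 m²/day.
Total thickness b = 13.32 m, so K_eq = Σ(K_i·b_i)/b = 4.804 m/day.

4.80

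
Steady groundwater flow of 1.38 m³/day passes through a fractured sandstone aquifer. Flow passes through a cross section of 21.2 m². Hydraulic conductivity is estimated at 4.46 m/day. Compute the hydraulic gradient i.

0.0146

From Q = K·A·i, i = Q / (K·A) = 1.38 / (4.460 × 21.20) = 0.01460.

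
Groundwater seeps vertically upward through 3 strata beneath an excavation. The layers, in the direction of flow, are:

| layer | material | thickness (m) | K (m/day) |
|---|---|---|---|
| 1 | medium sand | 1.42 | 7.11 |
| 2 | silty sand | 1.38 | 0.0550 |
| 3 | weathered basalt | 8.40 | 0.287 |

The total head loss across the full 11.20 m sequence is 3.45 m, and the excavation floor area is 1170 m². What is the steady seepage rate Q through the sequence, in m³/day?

Flow is perpendicular to layering, so the layers act in series and the equivalent K is the thickness-weighted harmonic mean.
Total thickness L = 1.42 + 1.38 + 8.40 = 11.20 m.
Σ(b_i/K_i) = 1.42/7.11 + 1.38/0.0550 + 8.40/0.287 = 54.56 d.
K_eq = L / Σ(b_i/K_i) = 11.20 / 54.56 = 0.2053 m/day.
Q = K_eq · A · (Δh/L) = 0.2053 × 1170 × (3.45/11.20) = 73.98 m³/day.

74.0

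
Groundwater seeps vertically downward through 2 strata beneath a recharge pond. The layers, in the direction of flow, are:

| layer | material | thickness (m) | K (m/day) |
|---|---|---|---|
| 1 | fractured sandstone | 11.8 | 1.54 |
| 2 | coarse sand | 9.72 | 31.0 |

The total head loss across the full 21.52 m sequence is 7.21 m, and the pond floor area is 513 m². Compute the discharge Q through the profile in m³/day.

Flow is perpendicular to layering, so the layers act in series and the equivalent K is the thickness-weighted harmonic mean.
Total thickness L = 11.8 + 9.72 = 21.52 m.
Σ(b_i/K_i) = 11.8/1.54 + 9.72/31.0 = 7.976 d.
K_eq = L / Σ(b_i/K_i) = 21.52 / 7.976 = 2.698 m/day.
Q = K_eq · A · (Δh/L) = 2.698 × 513 × (7.21/21.52) = 463.7 m³/day.

464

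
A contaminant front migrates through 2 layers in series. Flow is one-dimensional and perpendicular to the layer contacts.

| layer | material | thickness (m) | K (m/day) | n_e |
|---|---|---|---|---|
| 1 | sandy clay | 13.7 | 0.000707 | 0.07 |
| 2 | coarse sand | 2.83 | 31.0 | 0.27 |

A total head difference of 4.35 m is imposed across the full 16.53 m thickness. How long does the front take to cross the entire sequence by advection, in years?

With flow normal to the layers, continuity requires the same specific discharge q through every layer.
Σ(b_i/K_i) = 13.7/0.000707 + 2.83/31.0 = 19378 d.
q = Δh / Σ(b_i/K_i) = 4.35 / 19378 = 0.0002245 m/day.
In each layer the seepage velocity is v_i = q/n_i, so the layer transit time is t_i = b_i·n_i / q:
  layer 1 (sandy clay): t_1 = 13.7 × 0.07 / 0.0002245 = 4272 d
  layer 2 (coarse sand): t_2 = 2.83 × 0.27 / 0.0002245 = 3404 d
Total t = Σ t_i = 7676 days = 21.02 years.

21.0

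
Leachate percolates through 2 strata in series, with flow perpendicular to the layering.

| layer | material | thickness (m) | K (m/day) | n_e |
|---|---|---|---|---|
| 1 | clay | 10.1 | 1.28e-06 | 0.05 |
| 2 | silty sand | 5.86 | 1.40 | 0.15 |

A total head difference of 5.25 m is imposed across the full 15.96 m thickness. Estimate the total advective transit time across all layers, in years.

5700

With flow normal to the layers, continuity requires the same specific discharge q through every layer.
Σ(b_i/K_i) = 10.1/1.28e-06 + 5.86/1.40 = 7.891e+06 d.
q = Δh / Σ(b_i/K_i) = 5.25 / 7.891e+06 = 6.653e-07 m/day.
In each layer the seepage velocity is v_i = q/n_i, so the layer transit time is t_i = b_i·n_i / q:
  layer 1 (clay): t_1 = 10.1 × 0.05 / 6.653e-07 = 7.590e+05 d
  layer 2 (silty sand): t_2 = 5.86 × 0.15 / 6.653e-07 = 1.321e+06 d
Total t = Σ t_i = 2.080e+06 days = 5695 years.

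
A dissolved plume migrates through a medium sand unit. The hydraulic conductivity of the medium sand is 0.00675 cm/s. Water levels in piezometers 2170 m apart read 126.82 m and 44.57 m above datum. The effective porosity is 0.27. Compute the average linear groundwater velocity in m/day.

0.819

Convert K: 0.00675 cm/s × 864 = 5.832 m/day.
Hydraulic gradient i = (126.82 − 44.57) / 2170 = 82.25 / 2170 = 0.03790.
Darcy flux q = K · i = 5.832 × 0.03790 = 0.2211 m/day.
Seepage velocity v = q / n_e = 0.2211 / 0.27 = 0.8187 m/day.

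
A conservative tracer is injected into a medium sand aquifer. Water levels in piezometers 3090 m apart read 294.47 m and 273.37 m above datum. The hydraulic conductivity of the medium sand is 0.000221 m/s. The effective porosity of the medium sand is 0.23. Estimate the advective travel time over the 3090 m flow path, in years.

14.9

Convert K: 0.000221 m/s × 86400 = 19.09 m/day.
Hydraulic gradient i = (294.47 − 273.37) / 3090 = 21.1 / 3090 = 0.006828.
Darcy flux q = K · i = 19.09 × 0.006828 = 0.1304 m/day.
Seepage velocity v = q / n_e = 0.1304 / 0.23 = 0.5669 m/day.
Travel time t = L / v = 3090 / 0.5669 = 5451 days = 14.92 years.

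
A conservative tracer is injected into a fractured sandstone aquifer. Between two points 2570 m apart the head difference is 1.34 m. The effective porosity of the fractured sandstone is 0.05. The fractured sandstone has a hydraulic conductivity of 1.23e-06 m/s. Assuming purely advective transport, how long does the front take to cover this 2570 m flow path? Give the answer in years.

6350

Convert K: 1.23e-06 m/s × 86400 = 0.1063 m/day.
Hydraulic gradient i = Δh / L = 1.34 / 2570 = 0.0005214.
Darcy flux q = K · i = 0.1063 × 0.0005214 = 5.541e-05 m/day.
Seepage velocity v = q / n_e = 5.541e-05 / 0.05 = 0.001108 m/day.
Travel time t = L / v = 2570 / 0.001108 = 2.319e+06 days = 6349 years.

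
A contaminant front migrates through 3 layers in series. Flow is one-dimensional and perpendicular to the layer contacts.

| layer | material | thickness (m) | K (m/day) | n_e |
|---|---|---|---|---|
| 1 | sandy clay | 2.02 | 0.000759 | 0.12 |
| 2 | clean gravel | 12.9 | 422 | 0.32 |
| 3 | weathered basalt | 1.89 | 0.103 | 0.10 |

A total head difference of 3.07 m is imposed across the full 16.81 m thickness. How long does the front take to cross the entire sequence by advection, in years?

With flow normal to the layers, continuity requires the same specific discharge q through every layer.
Σ(b_i/K_i) = 2.02/0.000759 + 12.9/422 + 1.89/0.103 = 2680 d.
q = Δh / Σ(b_i/K_i) = 3.07 / 2680 = 0.001146 m/day.
In each layer the seepage velocity is v_i = q/n_i, so the layer transit time is t_i = b_i·n_i / q:
  layer 1 (sandy clay): t_1 = 2.02 × 0.12 / 0.001146 = 211.6 d
  layer 2 (clean gravel): t_2 = 12.9 × 0.32 / 0.001146 = 3603 d
  layer 3 (weathered basalt): t_3 = 1.89 × 0.10 / 0.001146 = 165.0 d
Total t = Σ t_i = 3980 days = 10.90 years.

10.9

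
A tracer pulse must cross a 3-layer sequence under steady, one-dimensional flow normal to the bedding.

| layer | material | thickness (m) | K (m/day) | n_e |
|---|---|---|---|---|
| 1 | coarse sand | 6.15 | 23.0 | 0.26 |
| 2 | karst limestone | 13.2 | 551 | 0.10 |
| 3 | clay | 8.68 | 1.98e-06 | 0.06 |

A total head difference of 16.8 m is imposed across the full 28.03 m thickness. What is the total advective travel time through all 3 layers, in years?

2460

With flow normal to the layers, continuity requires the same specific discharge q through every layer.
Σ(b_i/K_i) = 6.15/23.0 + 13.2/551 + 8.68/1.98e-06 = 4.384e+06 d.
q = Δh / Σ(b_i/K_i) = 16.8 / 4.384e+06 = 3.832e-06 m/day.
In each layer the seepage velocity is v_i = q/n_i, so the layer transit time is t_i = b_i·n_i / q:
  layer 1 (coarse sand): t_1 = 6.15 × 0.26 / 3.832e-06 = 4.172e+05 d
  layer 2 (karst limestone): t_2 = 13.2 × 0.10 / 3.832e-06 = 3.444e+05 d
  layer 3 (clay): t_3 = 8.68 × 0.06 / 3.832e-06 = 1.359e+05 d
Total t = Σ t_i = 8.976e+05 days = 2457 years.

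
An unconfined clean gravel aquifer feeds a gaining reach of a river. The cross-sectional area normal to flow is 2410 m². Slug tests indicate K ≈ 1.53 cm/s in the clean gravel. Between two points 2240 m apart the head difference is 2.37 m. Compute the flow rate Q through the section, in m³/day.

Convert K: 1.53 cm/s × 864 = 1322 m/day.
Hydraulic gradient i = Δh / L = 2.37 / 2240 = 0.001058.
Darcy's law: Q = K · A · i = 1322 × 2410 × 0.001058 = 3371 m³/day.

3370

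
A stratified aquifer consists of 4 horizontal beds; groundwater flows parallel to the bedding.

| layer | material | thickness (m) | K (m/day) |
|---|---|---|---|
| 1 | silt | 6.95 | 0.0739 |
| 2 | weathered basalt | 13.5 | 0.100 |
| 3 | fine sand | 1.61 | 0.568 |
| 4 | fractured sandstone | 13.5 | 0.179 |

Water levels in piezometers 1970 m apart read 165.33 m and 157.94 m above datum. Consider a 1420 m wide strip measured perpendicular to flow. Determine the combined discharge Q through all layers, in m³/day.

27.7

Flow is parallel to layering, so each bed carries its own Darcy discharge and the transmissivities add.
Σ(K_i·b_i) = 0.0739×6.95 + 0.100×13.5 + 0.568×1.61 + 0.179×13.5 = 5.195 m²/day.
Hydraulic gradient i = (165.33 − 157.94) / 1970 = 7.39 / 1970 = 0.003751.
Q = Σ(K_i·b_i) · W · i = 5.195 × 1420 × 0.003751 = 27.67 m³/day.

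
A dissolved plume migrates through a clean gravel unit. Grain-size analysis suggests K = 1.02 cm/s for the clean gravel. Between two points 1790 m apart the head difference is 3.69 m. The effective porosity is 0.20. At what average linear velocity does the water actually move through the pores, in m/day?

9.08

Convert K: 1.02 cm/s × 864 = 881.3 m/day.
Hydraulic gradient i = Δh / L = 3.69 / 1790 = 0.002061.
Darcy flux q = K · i = 881.3 × 0.002061 = 1.817 m/day.
Seepage velocity v = q / n_e = 1.817 / 0.20 = 9.084 m/day.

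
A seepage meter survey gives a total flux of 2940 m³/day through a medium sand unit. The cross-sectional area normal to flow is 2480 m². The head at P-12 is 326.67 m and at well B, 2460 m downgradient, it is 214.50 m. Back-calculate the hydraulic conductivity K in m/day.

Hydraulic gradient i = (326.67 − 214.50) / 2460 = 112.17 / 2460 = 0.04560.
From Q = K·A·i, K = Q / (A·i) = 2940 / (2480 × 0.04560) = 26.00 m/day.

26.0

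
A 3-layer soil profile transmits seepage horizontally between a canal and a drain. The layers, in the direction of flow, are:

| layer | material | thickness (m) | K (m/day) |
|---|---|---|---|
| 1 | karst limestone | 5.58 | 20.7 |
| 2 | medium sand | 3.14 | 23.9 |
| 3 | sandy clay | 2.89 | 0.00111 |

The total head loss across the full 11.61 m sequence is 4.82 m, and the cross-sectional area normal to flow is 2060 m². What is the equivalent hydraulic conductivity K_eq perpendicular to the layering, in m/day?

Flow is perpendicular to layering, so the layers act in series and the equivalent K is the thickness-weighted harmonic mean.
Total thickness L = 5.58 + 3.14 + 2.89 = 11.61 m.
Σ(b_i/K_i) = 5.58/20.7 + 3.14/23.9 + 2.89/0.00111 = 2604 d.
K_eq = L / Σ(b_i/K_i) = 11.61 / 2604 = 0.004459 m/day.

0.00446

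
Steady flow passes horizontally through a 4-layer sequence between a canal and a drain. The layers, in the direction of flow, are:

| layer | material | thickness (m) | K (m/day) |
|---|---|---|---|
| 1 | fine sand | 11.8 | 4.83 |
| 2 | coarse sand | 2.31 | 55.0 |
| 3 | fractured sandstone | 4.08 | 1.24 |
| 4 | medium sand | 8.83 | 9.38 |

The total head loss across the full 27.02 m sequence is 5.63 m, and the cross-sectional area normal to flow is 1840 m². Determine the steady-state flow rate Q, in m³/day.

1540

Flow is perpendicular to layering, so the layers act in series and the equivalent K is the thickness-weighted harmonic mean.
Total thickness L = 11.8 + 2.31 + 4.08 + 8.83 = 27.02 m.
Σ(b_i/K_i) = 11.8/4.83 + 2.31/55.0 + 4.08/1.24 + 8.83/9.38 = 6.717 d.
K_eq = L / Σ(b_i/K_i) = 27.02 / 6.717 = 4.023 m/day.
Q = K_eq · A · (Δh/L) = 4.023 × 1840 × (5.63/27.02) = 1542 m³/day.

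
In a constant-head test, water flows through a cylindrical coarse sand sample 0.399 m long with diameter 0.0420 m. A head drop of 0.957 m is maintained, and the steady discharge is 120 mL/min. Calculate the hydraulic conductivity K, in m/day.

Cross-sectional area A = π·(d/2)² = π × (0.0420/2)² = 0.001385 m².
Convert discharge: 120 mL/min = 2.000e-06 m³/s.
Darcy's law rearranged: K = Q·L / (A·Δh) = 2.000e-06 × 0.399 / (0.001385 × 0.957) = 0.0006019 m/s = 52.00 m/day.

52.0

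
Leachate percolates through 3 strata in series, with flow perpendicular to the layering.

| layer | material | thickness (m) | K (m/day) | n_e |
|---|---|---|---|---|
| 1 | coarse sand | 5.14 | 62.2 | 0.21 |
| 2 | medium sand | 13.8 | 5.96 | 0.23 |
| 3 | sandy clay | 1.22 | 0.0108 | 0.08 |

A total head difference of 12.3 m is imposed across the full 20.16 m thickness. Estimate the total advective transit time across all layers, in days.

40.8

With flow normal to the layers, continuity requires the same specific discharge q through every layer.
Σ(b_i/K_i) = 5.14/62.2 + 13.8/5.96 + 1.22/0.0108 = 115.4 d.
q = Δh / Σ(b_i/K_i) = 12.3 / 115.4 = 0.1066 m/day.
In each layer the seepage velocity is v_i = q/n_i, so the layer transit time is t_i = b_i·n_i / q:
  layer 1 (coarse sand): t_1 = 5.14 × 0.21 / 0.1066 = 10.12 d
  layer 2 (medium sand): t_2 = 13.8 × 0.23 / 0.1066 = 29.77 d
  layer 3 (sandy clay): t_3 = 1.22 × 0.08 / 0.1066 = 0.9154 d
Total t = Σ t_i = 40.81 days.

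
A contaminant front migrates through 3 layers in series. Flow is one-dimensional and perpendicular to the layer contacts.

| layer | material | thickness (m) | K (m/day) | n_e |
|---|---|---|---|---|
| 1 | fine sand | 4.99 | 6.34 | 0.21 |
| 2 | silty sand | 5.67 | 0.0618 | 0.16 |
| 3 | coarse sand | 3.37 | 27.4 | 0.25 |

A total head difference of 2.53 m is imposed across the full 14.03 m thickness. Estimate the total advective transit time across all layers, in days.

102

With flow normal to the layers, continuity requires the same specific discharge q through every layer.
Σ(b_i/K_i) = 4.99/6.34 + 5.67/0.0618 + 3.37/27.4 = 92.66 d.
q = Δh / Σ(b_i/K_i) = 2.53 / 92.66 = 0.02730 m/day.
In each layer the seepage velocity is v_i = q/n_i, so the layer transit time is t_i = b_i·n_i / q:
  layer 1 (fine sand): t_1 = 4.99 × 0.21 / 0.02730 = 38.38 d
  layer 2 (silty sand): t_2 = 5.67 × 0.16 / 0.02730 = 33.22 d
  layer 3 (coarse sand): t_3 = 3.37 × 0.25 / 0.02730 = 30.86 d
Total t = Σ t_i = 102.5 days.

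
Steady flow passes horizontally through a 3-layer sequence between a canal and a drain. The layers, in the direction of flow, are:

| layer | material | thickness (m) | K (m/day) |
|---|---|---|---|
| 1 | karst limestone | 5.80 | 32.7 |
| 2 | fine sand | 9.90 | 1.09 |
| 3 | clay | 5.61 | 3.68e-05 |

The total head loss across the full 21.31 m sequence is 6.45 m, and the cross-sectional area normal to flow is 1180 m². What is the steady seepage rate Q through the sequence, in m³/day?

Flow is perpendicular to layering, so the layers act in series and the equivalent K is the thickness-weighted harmonic mean.
Total thickness L = 5.80 + 9.90 + 5.61 = 21.31 m.
Σ(b_i/K_i) = 5.80/32.7 + 9.90/1.09 + 5.61/3.68e-05 = 1.525e+05 d.
K_eq = L / Σ(b_i/K_i) = 21.31 / 1.525e+05 = 0.0001398 m/day.
Q = K_eq · A · (Δh/L) = 0.0001398 × 1180 × (6.45/21.31) = 0.04992 m³/day.

0.0499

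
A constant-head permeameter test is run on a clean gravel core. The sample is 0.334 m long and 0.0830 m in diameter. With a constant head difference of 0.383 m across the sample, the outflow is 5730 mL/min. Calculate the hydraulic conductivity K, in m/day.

1330

Cross-sectional area A = π·(d/2)² = π × (0.0830/2)² = 0.005411 m².
Convert discharge: 5730 mL/min = 9.550e-05 m³/s.
Darcy's law rearranged: K = Q·L / (A·Δh) = 9.550e-05 × 0.334 / (0.005411 × 0.383) = 0.01539 m/s = 1330 m/day.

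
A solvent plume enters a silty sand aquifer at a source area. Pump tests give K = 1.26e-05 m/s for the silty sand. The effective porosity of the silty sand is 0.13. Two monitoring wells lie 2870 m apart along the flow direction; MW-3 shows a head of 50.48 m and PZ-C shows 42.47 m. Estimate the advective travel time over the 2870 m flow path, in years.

336

Convert K: 1.26e-05 m/s × 86400 = 1.089 m/day.
Hydraulic gradient i = (50.48 − 42.47) / 2870 = 8.01 / 2870 = 0.002791.
Darcy flux q = K · i = 1.089 × 0.002791 = 0.003038 m/day.
Seepage velocity v = q / n_e = 0.003038 / 0.13 = 0.02337 m/day.
Travel time t = L / v = 2870 / 0.02337 = 1.228e+05 days = 336.2 years.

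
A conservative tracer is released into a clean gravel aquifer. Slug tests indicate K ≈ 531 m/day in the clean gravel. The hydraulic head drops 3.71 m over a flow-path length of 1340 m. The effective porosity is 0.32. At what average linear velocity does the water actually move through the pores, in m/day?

4.59

Hydraulic gradient i = Δh / L = 3.71 / 1340 = 0.002769.
Darcy flux q = K · i = 531.0 × 0.002769 = 1.470 m/day.
Seepage velocity v = q / n_e = 1.470 / 0.32 = 4.594 m/day.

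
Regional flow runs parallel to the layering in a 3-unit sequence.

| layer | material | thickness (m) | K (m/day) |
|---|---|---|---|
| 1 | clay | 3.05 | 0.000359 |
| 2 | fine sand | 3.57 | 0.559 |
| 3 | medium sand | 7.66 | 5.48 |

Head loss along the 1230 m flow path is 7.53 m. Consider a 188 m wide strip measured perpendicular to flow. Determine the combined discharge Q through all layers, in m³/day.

Flow is parallel to layering, so each bed carries its own Darcy discharge and the transmissivities add.
Σ(K_i·b_i) = 0.000359×3.05 + 0.559×3.57 + 5.48×7.66 = 43.97 m²/day.
Hydraulic gradient i = Δh / L = 7.53 / 1230 = 0.006122.
Q = Σ(K_i·b_i) · W · i = 43.97 × 188 × 0.006122 = 50.61 m³/day.

50.6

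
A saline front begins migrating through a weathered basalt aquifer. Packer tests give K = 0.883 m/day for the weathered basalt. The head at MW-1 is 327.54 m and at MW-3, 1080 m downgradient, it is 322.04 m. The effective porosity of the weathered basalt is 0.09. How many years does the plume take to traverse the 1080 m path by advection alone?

Hydraulic gradient i = (327.54 − 322.04) / 1080 = 5.5 / 1080 = 0.005093.
Darcy flux q = K · i = 0.8830 × 0.005093 = 0.004497 m/day.
Seepage velocity v = q / n_e = 0.004497 / 0.09 = 0.04996 m/day.
Travel time t = L / v = 1080 / 0.04996 = 21616 days = 59.18 years.

59.2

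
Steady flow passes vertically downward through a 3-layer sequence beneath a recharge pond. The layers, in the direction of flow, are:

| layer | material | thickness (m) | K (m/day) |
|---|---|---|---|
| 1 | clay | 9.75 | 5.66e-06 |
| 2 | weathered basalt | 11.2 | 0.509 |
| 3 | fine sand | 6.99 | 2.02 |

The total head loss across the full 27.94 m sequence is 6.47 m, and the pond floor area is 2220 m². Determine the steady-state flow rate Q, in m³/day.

Flow is perpendicular to layering, so the layers act in series and the equivalent K is the thickness-weighted harmonic mean.
Total thickness L = 9.75 + 11.2 + 6.99 = 27.94 m.
Σ(b_i/K_i) = 9.75/5.66e-06 + 11.2/0.509 + 6.99/2.02 = 1.723e+06 d.
K_eq = L / Σ(b_i/K_i) = 27.94 / 1.723e+06 = 1.622e-05 m/day.
Q = K_eq · A · (Δh/L) = 1.622e-05 × 2220 × (6.47/27.94) = 0.008338 m³/day.

0.00834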